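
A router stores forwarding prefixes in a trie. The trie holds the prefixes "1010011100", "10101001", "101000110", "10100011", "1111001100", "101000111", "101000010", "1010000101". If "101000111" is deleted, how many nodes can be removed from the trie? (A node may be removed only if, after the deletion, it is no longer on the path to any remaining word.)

1

A node on "101000111"'s path can go only if nothing else ends at it or branches off below it.
The suffix "1" (1 node) is used only by "101000111"; the node for "10100011" still has the child "0", so pruning stops there.
Nodes removed: 1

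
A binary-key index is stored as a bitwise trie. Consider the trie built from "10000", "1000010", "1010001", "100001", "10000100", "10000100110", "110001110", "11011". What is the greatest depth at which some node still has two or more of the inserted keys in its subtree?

Look for the deepest trie node that still has at least two words in its subtree.
e.g. "10000100" and "10000100110" share the prefix "10000100" of length 8; no pair shares a longer one.
Longest shared-prefix length: 8

8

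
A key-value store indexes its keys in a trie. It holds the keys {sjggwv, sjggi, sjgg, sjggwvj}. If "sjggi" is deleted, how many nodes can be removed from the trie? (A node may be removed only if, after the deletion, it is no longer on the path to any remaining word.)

After clearing the end-marker at "sjggi", prune upward until reaching a node still needed by another word.
The suffix "i" (1 node) is used only by "sjggi"; the node for "sjgg" still has the child "w", so pruning stops there.
Nodes removed: 1

1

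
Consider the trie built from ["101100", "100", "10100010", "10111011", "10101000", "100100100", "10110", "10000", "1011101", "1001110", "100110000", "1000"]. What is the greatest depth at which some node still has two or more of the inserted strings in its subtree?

The deepest shared node is where two words last agree before diverging.
e.g. "1011101" and "10111011" share the prefix "1011101" of length 7; no pair shares a longer one.
Longest shared-prefix length: 7

7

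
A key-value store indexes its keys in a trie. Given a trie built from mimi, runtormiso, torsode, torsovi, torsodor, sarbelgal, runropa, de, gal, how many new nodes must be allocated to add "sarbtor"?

3

Walking "sarbtor" from the root, the first 4 characters ("sarb") follow existing edges; "t" is the first miss.
New nodes needed: |"sarbtor"| − 4 = 7 − 4 = 3.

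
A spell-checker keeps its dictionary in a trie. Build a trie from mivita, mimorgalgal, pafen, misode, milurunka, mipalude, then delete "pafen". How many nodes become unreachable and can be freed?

5

A node on "pafen"'s path can go only if nothing else ends at it or branches off below it.
No other word shares any prefix with "pafen", so all 5 of its nodes go.
Nodes removed: 5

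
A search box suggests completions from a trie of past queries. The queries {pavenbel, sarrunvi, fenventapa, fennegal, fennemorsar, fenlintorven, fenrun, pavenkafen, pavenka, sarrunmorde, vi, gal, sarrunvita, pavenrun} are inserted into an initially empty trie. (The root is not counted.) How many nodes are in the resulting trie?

69

For each word, the new-node count is its length minus the longest prefix already in the trie:
  "pavenbel" → 8 new (p, a, v, e, n, b, e, l)
  "sarrunvi" → 8 new (s, a, r, r, u, n, v, i)
  "fenventapa" → 10 new (f, e, n, v, e, n, t, a, p, a)
  "fennegal" → prefix "fen" already present; 5 new (n, e, g, a, l)
  "fennemorsar" → prefix "fenne" already present; 6 new (m, o, r, s, a, r)
  "fenlintorven" → prefix "fen" already present; 9 new (l, i, n, t, o, r, v, e, n)
  "fenrun" → prefix "fen" already present; 3 new (r, u, n)
  "pavenkafen" → prefix "paven" already present; 5 new (k, a, f, e, n)
  "pavenka" → prefix "pavenka" already present; 0 new (none)
  "sarrunmorde" → prefix "sarrun" already present; 5 new (m, o, r, d, e)
  "vi" → 2 new (v, i)
  "gal" → 3 new (g, a, l)
  "sarrunvita" → prefix "sarrunvi" already present; 2 new (t, a)
  "pavenrun" → prefix "paven" already present; 3 new (r, u, n)
Total nodes = 8 + 8 + 10 + 5 + 6 + 9 + 3 + 5 + 0 + 5 + 2 + 3 + 2 + 3 = 69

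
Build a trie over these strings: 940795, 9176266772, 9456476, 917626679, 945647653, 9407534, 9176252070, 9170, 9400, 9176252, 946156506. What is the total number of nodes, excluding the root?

40

Insert word by word; a character creates a node only if that edge doesn't already exist:
  "940795" → 6 new (9, 4, 0, 7, 9, 5)
  "9176266772" → prefix "9" already present; 9 new (1, 7, 6, 2, 6, 6, 7, 7, 2)
  "9456476" → prefix "94" already present; 5 new (5, 6, 4, 7, 6)
  "917626679" → prefix "91762667" already present; 1 new (9)
  "945647653" → prefix "9456476" already present; 2 new (5, 3)
  "9407534" → prefix "9407" already present; 3 new (5, 3, 4)
  "9176252070" → prefix "91762" already present; 5 new (5, 2, 0, 7, 0)
  "9170" → prefix "917" already present; 1 new (0)
  "9400" → prefix "940" already present; 1 new (0)
  "9176252" → prefix "9176252" already present; 0 new (none)
  "946156506" → prefix "94" already present; 7 new (6, 1, 5, 6, 5, 0, 6)
Total nodes = 6 + 9 + 5 + 1 + 2 + 3 + 5 + 1 + 1 + 0 + 7 = 40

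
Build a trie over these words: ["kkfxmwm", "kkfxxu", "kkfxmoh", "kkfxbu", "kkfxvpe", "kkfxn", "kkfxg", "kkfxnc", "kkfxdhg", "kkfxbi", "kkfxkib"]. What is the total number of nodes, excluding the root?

26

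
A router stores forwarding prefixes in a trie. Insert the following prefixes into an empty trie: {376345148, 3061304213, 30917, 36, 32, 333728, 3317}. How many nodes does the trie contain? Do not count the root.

30

Count nodes per top-level branch (shared prefixes stored once):
  '3'-branch (3061304213, 30917, 32, 3317, 333728, 36, 376345148): 30 nodes
Sum: 30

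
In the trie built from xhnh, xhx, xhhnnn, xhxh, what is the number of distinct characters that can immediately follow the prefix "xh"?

Walk "xh" from the root, arriving at one node.
Distinct next characters after "xh": h, n, x.
That node has 3 child edges.

3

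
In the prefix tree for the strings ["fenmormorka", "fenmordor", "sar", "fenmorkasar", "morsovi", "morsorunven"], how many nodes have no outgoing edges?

A leaf is a node with no children — equivalently, the end of a word that is not a proper prefix of any other stored word.
Those words: "fenmordor", "fenmorkasar", "fenmormorka", "morsorunven", "morsovi", "sar"
Leaf count: 6

6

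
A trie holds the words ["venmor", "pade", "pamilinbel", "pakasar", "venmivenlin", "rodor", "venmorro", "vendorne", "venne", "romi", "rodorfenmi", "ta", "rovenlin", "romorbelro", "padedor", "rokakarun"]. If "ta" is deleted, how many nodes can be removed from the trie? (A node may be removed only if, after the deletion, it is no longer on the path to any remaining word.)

2

A node on "ta"'s path can go only if nothing else ends at it or branches off below it.
No other word shares any prefix with "ta", so all 2 of its nodes go.
Nodes removed: 2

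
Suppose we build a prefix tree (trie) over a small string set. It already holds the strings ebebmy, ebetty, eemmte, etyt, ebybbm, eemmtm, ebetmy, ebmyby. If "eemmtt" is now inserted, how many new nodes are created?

The longest prefix of "eemmtt" already in the trie is "eemmt" (length 5).
Each of the 1 remaining characters creates one node.

1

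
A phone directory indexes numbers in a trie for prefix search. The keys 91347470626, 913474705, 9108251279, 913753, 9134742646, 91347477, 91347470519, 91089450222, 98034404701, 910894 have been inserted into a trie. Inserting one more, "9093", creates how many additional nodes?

3

The longest prefix of "9093" already in the trie is "9" (length 1).
Each of the 3 remaining characters creates one node.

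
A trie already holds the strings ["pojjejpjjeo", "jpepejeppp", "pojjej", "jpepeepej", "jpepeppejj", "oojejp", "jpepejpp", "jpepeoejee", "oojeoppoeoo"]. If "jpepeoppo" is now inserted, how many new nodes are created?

The longest prefix of "jpepeoppo" already in the trie is "jpepeo" (length 6).
So 9 − 6 = 3 new nodes.

3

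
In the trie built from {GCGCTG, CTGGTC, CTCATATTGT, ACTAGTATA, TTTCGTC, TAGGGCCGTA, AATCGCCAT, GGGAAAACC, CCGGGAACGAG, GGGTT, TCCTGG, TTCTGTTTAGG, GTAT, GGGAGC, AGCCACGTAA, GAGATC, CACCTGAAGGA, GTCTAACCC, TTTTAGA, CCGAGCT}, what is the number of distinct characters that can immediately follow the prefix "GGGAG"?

1

Walk "GGGAG" from the root, arriving at one node.
Characters that immediately follow "GGGAG" among the stored strings: {C}.
That node has 1 child edge.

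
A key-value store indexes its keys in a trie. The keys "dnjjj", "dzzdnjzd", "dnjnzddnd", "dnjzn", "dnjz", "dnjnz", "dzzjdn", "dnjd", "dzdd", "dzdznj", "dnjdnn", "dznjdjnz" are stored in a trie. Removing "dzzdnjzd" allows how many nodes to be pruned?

After clearing the end-marker at "dzzdnjzd", prune upward until reaching a node still needed by another word.
The suffix "dnjzd" (5 nodes) is used only by "dzzdnjzd"; the node for "dzz" still has the child "j", so pruning stops there.
Nodes removed: 5

5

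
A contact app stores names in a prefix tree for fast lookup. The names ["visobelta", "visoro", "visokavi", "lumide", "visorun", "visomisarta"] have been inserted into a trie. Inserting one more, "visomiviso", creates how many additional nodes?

"visomi" is already a path in the trie; the remaining "viso" must be added.
So 10 − 6 = 4 new nodes.

4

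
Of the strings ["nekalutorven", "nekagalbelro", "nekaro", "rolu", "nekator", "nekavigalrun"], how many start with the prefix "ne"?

5

Walk to "ne"; the words in its subtree are exactly those with that prefix.
Words under "ne": nekagalbelro, nekalutorven, nekaro, nekator, nekavigalrun
Count: 5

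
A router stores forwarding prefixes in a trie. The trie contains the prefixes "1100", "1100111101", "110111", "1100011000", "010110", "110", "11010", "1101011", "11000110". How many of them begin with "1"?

8

Filter for entries beginning with "1":
Matches: "110", "1100", "11000110", "1100011000", "1100111101", "11010", "1101011", "110111"
Count: 8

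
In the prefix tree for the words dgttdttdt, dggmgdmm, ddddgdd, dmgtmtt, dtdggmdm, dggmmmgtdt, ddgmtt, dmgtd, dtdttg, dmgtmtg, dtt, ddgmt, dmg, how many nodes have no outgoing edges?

11

Leaves are exactly the stored words that no other stored word extends.
Those words: "ddddgdd", "ddgmtt", "dggmgdmm", "dggmmmgtdt", "dgttdttdt", "dmgtd", "dmgtmtg", "dmgtmtt", "dtdggmdm", "dtdttg", "dtt"
Leaf count: 11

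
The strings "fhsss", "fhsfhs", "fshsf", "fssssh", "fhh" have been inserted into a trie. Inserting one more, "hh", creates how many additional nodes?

2

"hh" shares no prefix with any stored word, so all 2 characters open new nodes.
2 − 0 = 2 new nodes.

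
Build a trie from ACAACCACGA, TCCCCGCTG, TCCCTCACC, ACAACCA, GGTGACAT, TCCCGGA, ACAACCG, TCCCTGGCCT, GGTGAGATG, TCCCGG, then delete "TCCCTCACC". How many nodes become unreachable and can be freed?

A node on "TCCCTCACC"'s path can go only if nothing else ends at it or branches off below it.
The suffix "CACC" (4 nodes) is used only by "TCCCTCACC"; the node for "TCCCT" still has the child "G", so pruning stops there.
Nodes removed: 4

4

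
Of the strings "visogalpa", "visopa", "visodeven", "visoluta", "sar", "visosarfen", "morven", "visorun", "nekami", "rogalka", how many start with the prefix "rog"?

Walk to "rog"; the words in its subtree are exactly those with that prefix.
Words under "rog": rogalka
Count: 1

1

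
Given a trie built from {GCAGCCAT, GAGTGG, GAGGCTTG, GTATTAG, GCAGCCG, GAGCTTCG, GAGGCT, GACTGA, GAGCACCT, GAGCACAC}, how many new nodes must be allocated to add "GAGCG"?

"GAGC" is already a path in the trie; the remaining "G" must be added.
Each of the 1 remaining characters creates one node.

1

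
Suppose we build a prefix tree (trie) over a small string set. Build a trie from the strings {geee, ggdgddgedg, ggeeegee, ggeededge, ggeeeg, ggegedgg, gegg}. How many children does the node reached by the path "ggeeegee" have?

0

Walk "ggeeegee" from the root, arriving at one node.
No stored string extends past "ggeeegee".
That node has 0 child edges.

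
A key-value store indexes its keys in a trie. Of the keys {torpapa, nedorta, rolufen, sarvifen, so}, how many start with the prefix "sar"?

1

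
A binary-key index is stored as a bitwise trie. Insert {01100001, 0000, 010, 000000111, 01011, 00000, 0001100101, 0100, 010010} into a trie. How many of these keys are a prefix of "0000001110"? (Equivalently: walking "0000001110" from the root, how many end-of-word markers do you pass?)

3

Walk "0000001110" from the root; an end-of-word marker is hit whenever a stored word is a prefix of "0000001110".
Prefixes of the query that are stored words: "0000", "00000", "000000111"
Count: 3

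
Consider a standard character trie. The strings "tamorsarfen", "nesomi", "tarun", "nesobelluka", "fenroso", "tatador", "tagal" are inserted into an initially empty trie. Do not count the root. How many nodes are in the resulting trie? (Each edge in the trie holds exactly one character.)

42

Insert word by word; a character creates a node only if that edge doesn't already exist:
  "tamorsarfen" → 11 new (t, a, m, o, r, s, a, r, f, e, n)
  "nesomi" → 6 new (n, e, s, o, m, i)
  "tarun" → prefix "ta" already present; 3 new (r, u, n)
  "nesobelluka" → prefix "neso" already present; 7 new (b, e, l, l, u, k, a)
  "fenroso" → 7 new (f, e, n, r, o, s, o)
  "tatador" → prefix "ta" already present; 5 new (t, a, d, o, r)
  "tagal" → prefix "ta" already present; 3 new (g, a, l)
Total nodes = 11 + 6 + 3 + 7 + 7 + 5 + 3 = 42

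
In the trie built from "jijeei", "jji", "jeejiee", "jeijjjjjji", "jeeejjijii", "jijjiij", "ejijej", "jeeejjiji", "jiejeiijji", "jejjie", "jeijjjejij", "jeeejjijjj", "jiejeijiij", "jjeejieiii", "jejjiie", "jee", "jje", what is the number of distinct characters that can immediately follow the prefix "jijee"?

1

Follow the path "jijee" to its node, then look at its outgoing edges.
Distinct next characters after "jijee": i.
That node has 1 child edge.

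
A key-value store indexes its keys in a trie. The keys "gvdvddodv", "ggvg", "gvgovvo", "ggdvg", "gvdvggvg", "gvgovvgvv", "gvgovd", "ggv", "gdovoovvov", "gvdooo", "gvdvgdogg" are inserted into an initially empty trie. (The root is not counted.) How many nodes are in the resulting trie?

44

Trace insertions, counting only characters that open a new branch:
  "gvdvddodv" → 9 new (g, v, d, v, d, d, o, d, v)
  "ggvg" → prefix "g" already present; 3 new (g, v, g)
  "gvgovvo" → prefix "gv" already present; 5 new (g, o, v, v, o)
  "ggdvg" → prefix "gg" already present; 3 new (d, v, g)
  "gvdvggvg" → prefix "gvdv" already present; 4 new (g, g, v, g)
  "gvgovvgvv" → prefix "gvgovv" already present; 3 new (g, v, v)
  "gvgovd" → prefix "gvgov" already present; 1 new (d)
  "ggv" → prefix "ggv" already present; 0 new (none)
  "gdovoovvov" → prefix "g" already present; 9 new (d, o, v, o, o, v, v, o, v)
  "gvdooo" → prefix "gvd" already present; 3 new (o, o, o)
  "gvdvgdogg" → prefix "gvdvg" already present; 4 new (d, o, g, g)
Total nodes = 9 + 3 + 5 + 3 + 4 + 3 + 1 + 0 + 9 + 3 + 4 = 44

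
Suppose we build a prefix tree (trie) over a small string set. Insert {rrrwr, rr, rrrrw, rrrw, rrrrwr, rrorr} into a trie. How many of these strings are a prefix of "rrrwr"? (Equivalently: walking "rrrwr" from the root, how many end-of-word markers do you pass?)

3

Walk "rrrwr" from the root; an end-of-word marker is hit whenever a stored word is a prefix of "rrrwr".
Prefixes of the query that are stored words: "rr", "rrrw", "rrrwr"
Count: 3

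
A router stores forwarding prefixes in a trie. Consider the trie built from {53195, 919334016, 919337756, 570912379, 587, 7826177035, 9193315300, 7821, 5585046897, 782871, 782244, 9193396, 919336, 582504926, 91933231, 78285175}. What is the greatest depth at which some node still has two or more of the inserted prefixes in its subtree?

The deepest shared node is where two words last agree before diverging.
"9193315300" and "91933231" agree on "91933" (5 characters) before diverging; nothing deeper is shared.
Longest shared-prefix length: 5

5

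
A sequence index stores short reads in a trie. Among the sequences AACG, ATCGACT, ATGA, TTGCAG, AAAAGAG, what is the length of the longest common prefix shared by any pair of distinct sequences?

2

Look for the deepest trie node that still has at least two words in its subtree.
"AAAAGAG" and "AACG" agree on "AA" (2 characters) before diverging; nothing deeper is shared.
Longest shared-prefix length: 2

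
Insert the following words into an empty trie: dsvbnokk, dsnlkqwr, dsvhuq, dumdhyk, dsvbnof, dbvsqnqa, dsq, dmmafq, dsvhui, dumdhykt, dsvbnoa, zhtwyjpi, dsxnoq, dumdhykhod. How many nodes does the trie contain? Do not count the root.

Count nodes per top-level branch (shared prefixes stored once):
  'd'-branch (dbvsqnqa, dmmafq, dsnlkqwr, dsq, dsvbnoa, dsvbnof, dsvbnokk, dsvhui, dsvhuq, dsxnoq, dumdhyk, dumdhykhod, dumdhykt): 47 nodes
  'z'-branch (zhtwyjpi): 8 nodes
Sum: 55

55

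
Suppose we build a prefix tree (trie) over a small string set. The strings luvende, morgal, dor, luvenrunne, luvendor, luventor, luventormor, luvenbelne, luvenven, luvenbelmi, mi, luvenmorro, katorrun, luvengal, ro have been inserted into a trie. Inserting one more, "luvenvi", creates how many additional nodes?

"luvenv" is already a path in the trie; the remaining "i" must be added.
So 7 − 6 = 1 new nodes.

1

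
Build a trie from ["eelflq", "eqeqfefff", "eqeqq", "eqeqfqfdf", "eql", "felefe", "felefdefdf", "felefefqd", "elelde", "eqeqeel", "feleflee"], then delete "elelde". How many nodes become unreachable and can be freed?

5

After clearing the end-marker at "elelde", prune upward until reaching a node still needed by another word.
The suffix "lelde" (5 nodes) is used only by "elelde"; the node for "e" still has the child "e", so pruning stops there.
Nodes removed: 5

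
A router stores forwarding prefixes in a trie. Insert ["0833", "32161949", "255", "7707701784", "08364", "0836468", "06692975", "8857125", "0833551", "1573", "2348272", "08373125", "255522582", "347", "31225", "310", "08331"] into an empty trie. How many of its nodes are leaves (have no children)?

14

A leaf is a node with no children — equivalently, the end of a word that is not a proper prefix of any other stored word.
Those words: "06692975", "08331", "0833551", "0836468", "08373125", "1573", "2348272", "255522582", "310", "31225", "32161949", "347", "7707701784", "8857125"
Leaf count: 14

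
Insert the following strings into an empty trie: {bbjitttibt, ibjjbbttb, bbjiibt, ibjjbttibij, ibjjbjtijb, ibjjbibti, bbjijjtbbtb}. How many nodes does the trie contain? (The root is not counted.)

44

Count nodes per top-level branch (shared prefixes stored once):
  'b'-branch (bbjiibt, bbjijjtbbtb, bbjitttibt): 20 nodes
  'i'-branch (ibjjbbttb, ibjjbibti, ibjjbjtijb, ibjjbttibij): 24 nodes
Sum: 44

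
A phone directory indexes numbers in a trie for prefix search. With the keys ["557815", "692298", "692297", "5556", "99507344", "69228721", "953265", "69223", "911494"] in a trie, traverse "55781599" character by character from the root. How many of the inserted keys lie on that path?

1

Walk "55781599" from the root; an end-of-word marker is hit whenever a stored word is a prefix of "55781599".
Prefixes of the query that are stored words: "557815"
Count: 1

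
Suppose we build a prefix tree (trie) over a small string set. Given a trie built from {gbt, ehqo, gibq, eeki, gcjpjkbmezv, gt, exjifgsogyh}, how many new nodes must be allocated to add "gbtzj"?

2

"gbt" is already a path in the trie; the remaining "zj" must be added.
New nodes needed: |"gbtzj"| − 3 = 5 − 3 = 2.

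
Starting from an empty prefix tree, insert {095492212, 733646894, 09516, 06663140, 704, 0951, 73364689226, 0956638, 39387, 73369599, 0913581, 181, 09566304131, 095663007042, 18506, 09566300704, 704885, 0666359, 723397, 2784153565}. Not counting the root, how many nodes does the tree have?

Trace insertions, counting only characters that open a new branch:
  "095492212" → 9 new (0, 9, 5, 4, 9, 2, 2, 1, 2)
  "733646894" → 9 new (7, 3, 3, 6, 4, 6, 8, 9, 4)
  "09516" → prefix "095" already present; 2 new (1, 6)
  "06663140" → prefix "0" already present; 7 new (6, 6, 6, 3, 1, 4, 0)
  "704" → prefix "7" already present; 2 new (0, 4)
  "0951" → prefix "0951" already present; 0 new (none)
  "73364689226" → prefix "73364689" already present; 3 new (2, 2, 6)
  "0956638" → prefix "095" already present; 4 new (6, 6, 3, 8)
  "39387" → 5 new (3, 9, 3, 8, 7)
  "73369599" → prefix "7336" already present; 4 new (9, 5, 9, 9)
  "0913581" → prefix "09" already present; 5 new (1, 3, 5, 8, 1)
  "181" → 3 new (1, 8, 1)
  "09566304131" → prefix "095663" already present; 5 new (0, 4, 1, 3, 1)
  "095663007042" → prefix "0956630" already present; 5 new (0, 7, 0, 4, 2)
  "18506" → prefix "18" already present; 3 new (5, 0, 6)
  "09566300704" → prefix "09566300704" already present; 0 new (none)
  "704885" → prefix "704" already present; 3 new (8, 8, 5)
  "0666359" → prefix "06663" already present; 2 new (5, 9)
  "723397" → prefix "7" already present; 5 new (2, 3, 3, 9, 7)
  "2784153565" → 10 new (2, 7, 8, 4, 1, 5, 3, 5, 6, 5)
Total nodes = 9 + 9 + 2 + 7 + 2 + 0 + 3 + 4 + 5 + 4 + 5 + 3 + 5 + 5 + 3 + 0 + 3 + 2 + 5 + 10 = 86

86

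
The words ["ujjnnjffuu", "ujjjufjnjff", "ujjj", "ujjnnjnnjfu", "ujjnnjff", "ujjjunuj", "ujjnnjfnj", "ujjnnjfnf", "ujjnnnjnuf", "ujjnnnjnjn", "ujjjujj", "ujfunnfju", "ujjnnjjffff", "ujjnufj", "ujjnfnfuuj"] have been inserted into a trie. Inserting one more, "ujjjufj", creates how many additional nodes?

Every character of "ujjjufj" already lies on an existing path (it is a prefix of some stored word).
No new nodes are needed: 0.

0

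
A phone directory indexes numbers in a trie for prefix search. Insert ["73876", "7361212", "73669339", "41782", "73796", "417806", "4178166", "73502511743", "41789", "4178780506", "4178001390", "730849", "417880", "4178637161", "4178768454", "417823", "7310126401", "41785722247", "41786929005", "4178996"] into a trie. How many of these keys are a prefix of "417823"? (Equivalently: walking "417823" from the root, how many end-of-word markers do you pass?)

Check each prefix of "417823" against the stored set — each match is an end-marker on the path.
Prefixes of the query that are stored words: "41782", "417823"
Count: 2

2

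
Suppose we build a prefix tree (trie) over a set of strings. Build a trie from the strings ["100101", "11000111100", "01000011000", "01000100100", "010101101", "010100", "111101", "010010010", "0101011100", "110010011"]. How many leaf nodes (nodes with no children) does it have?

A leaf is a node with no children — equivalently, the end of a word that is not a proper prefix of any other stored word.
Those words: "01000011000", "01000100100", "010010010", "010100", "010101101", "0101011100", "100101", "11000111100", "110010011", "111101"
Leaf count: 10

10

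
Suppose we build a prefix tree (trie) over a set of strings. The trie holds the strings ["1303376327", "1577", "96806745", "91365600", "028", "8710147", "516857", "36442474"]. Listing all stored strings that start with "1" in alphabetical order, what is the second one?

Filter for "1…" and sort: "1303376327", "1577"
The 2nd is 1577.

1577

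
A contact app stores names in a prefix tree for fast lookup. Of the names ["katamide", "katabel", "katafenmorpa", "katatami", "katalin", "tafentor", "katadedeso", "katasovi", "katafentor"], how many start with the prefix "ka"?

Walk to "ka"; the words in its subtree are exactly those with that prefix.
Matches: "katabel", "katadedeso", "katafenmorpa", "katafentor", "katalin", "katamide", "katasovi", "katatami"
Count: 8

8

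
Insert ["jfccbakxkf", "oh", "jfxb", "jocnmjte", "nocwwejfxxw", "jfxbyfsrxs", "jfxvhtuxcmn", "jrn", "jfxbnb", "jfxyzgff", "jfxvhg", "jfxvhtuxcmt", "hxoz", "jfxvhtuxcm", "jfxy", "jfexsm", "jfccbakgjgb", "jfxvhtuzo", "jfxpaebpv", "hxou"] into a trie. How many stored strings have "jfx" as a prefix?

Filter for entries beginning with "jfx":
Words under "jfx": jfxb, jfxbnb, jfxbyfsrxs, jfxpaebpv, jfxvhg, jfxvhtuxcm, jfxvhtuxcmn, jfxvhtuxcmt, jfxvhtuzo, jfxy, jfxyzgff
Count: 11

11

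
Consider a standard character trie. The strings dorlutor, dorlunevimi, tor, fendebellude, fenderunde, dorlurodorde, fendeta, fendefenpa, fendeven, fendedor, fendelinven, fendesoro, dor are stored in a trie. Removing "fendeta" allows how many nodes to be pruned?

2

A node on "fendeta"'s path can go only if nothing else ends at it or branches off below it.
The suffix "ta" (2 nodes) is used only by "fendeta"; the node for "fende" still has the child "b", so pruning stops there.
Nodes removed: 2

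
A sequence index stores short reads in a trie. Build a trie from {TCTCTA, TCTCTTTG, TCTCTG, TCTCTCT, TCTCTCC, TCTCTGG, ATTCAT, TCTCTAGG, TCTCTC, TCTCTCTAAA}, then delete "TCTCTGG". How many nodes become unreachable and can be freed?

1

Walk "TCTCTGG" from the leaf back toward the root, removing each node that no remaining word uses.
The suffix "G" (1 node) is used only by "TCTCTGG"; "TCTCTG" is itself a stored word, so pruning stops there.
Nodes removed: 1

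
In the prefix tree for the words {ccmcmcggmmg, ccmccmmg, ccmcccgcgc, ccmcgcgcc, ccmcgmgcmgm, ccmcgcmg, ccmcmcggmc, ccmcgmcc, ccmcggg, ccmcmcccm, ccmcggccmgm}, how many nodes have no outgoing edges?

11

A leaf is a node with no children — equivalently, the end of a word that is not a proper prefix of any other stored word.
Those words: "ccmcccgcgc", "ccmccmmg", "ccmcgcgcc", "ccmcgcmg", "ccmcggccmgm", "ccmcggg", "ccmcgmcc", "ccmcgmgcmgm", "ccmcmcccm", "ccmcmcggmc", "ccmcmcggmmg"
Leaf count: 11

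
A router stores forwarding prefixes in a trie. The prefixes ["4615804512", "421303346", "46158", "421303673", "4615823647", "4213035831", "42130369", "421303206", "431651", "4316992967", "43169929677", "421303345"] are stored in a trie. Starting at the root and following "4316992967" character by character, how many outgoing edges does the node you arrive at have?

1

Follow the path "4316992967" to its node, then look at its outgoing edges.
Characters that immediately follow "4316992967" among the stored strings: {7}.
That node has 1 child edge.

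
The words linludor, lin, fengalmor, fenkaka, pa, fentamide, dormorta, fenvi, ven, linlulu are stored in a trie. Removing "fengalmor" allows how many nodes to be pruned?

Walk "fengalmor" from the leaf back toward the root, removing each node that no remaining word uses.
The suffix "galmor" (6 nodes) is used only by "fengalmor"; the node for "fen" still has the child "k", so pruning stops there.
Nodes removed: 6

6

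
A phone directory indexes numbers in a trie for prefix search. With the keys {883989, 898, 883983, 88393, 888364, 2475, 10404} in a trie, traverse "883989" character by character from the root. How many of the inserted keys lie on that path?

1

Walk "883989" from the root; an end-of-word marker is hit whenever a stored word is a prefix of "883989".
Prefixes of the query that are stored words: "883989"
Count: 1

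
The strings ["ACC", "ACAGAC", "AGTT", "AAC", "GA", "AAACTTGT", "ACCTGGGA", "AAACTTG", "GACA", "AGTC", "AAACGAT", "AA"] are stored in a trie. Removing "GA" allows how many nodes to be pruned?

A node on "GA"'s path can go only if nothing else ends at it or branches off below it.
Every node on "GA" is still needed (e.g. by "GACA"), so nothing is freed.
Nodes removed: 0

0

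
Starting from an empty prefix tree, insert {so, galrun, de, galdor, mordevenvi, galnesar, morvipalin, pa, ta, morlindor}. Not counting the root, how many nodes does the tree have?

45

Insert word by word; a character creates a node only if that edge doesn't already exist:
  "so" → 2 new (s, o)
  "galrun" → 6 new (g, a, l, r, u, n)
  "de" → 2 new (d, e)
  "galdor" → prefix "gal" already present; 3 new (d, o, r)
  "mordevenvi" → 10 new (m, o, r, d, e, v, e, n, v, i)
  "galnesar" → prefix "gal" already present; 5 new (n, e, s, a, r)
  "morvipalin" → prefix "mor" already present; 7 new (v, i, p, a, l, i, n)
  "pa" → 2 new (p, a)
  "ta" → 2 new (t, a)
  "morlindor" → prefix "mor" already present; 6 new (l, i, n, d, o, r)
Total nodes = 2 + 6 + 2 + 3 + 10 + 5 + 7 + 2 + 2 + 6 = 45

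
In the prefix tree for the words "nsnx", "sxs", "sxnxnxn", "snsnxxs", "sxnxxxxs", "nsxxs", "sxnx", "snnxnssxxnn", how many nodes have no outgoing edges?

7

A leaf is a node with no children — equivalently, the end of a word that is not a proper prefix of any other stored word.
Those words: "nsnx", "nsxxs", "snnxnssxxnn", "snsnxxs", "sxnxnxn", "sxnxxxxs", "sxs"
Leaf count: 7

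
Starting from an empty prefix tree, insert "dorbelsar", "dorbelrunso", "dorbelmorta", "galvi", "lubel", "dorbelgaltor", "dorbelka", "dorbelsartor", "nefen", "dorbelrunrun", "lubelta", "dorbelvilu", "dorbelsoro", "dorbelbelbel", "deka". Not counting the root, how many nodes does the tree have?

Trace insertions, counting only characters that open a new branch:
  "dorbelsar" → 9 new (d, o, r, b, e, l, s, a, r)
  "dorbelrunso" → prefix "dorbel" already present; 5 new (r, u, n, s, o)
  "dorbelmorta" → prefix "dorbel" already present; 5 new (m, o, r, t, a)
  "galvi" → 5 new (g, a, l, v, i)
  "lubel" → 5 new (l, u, b, e, l)
  "dorbelgaltor" → prefix "dorbel" already present; 6 new (g, a, l, t, o, r)
  "dorbelka" → prefix "dorbel" already present; 2 new (k, a)
  "dorbelsartor" → prefix "dorbelsar" already present; 3 new (t, o, r)
  "nefen" → 5 new (n, e, f, e, n)
  "dorbelrunrun" → prefix "dorbelrun" already present; 3 new (r, u, n)
  "lubelta" → prefix "lubel" already present; 2 new (t, a)
  "dorbelvilu" → prefix "dorbel" already present; 4 new (v, i, l, u)
  "dorbelsoro" → prefix "dorbels" already present; 3 new (o, r, o)
  "dorbelbelbel" → prefix "dorbel" already present; 6 new (b, e, l, b, e, l)
  "deka" → prefix "d" already present; 3 new (e, k, a)
Total nodes = 9 + 5 + 5 + 5 + 5 + 6 + 2 + 3 + 5 + 3 + 2 + 4 + 3 + 6 + 3 = 66

66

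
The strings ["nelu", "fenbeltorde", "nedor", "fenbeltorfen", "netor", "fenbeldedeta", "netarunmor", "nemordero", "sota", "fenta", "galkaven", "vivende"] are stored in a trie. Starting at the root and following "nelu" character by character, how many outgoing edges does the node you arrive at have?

0

Walk "nelu" from the root, arriving at one node.
No stored string extends past "nelu".
That node has 0 child edges.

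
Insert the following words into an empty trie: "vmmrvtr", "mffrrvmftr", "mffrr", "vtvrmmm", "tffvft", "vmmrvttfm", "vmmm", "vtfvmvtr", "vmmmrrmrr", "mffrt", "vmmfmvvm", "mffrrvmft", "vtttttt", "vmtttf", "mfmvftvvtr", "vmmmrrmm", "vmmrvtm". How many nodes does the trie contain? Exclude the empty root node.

69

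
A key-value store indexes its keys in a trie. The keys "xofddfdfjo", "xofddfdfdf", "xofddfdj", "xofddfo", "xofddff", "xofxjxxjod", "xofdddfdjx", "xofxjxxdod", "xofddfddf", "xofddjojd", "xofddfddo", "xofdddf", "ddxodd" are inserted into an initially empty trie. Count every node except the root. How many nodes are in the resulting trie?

43

For each word, the new-node count is its length minus the longest prefix already in the trie:
  "xofddfdfjo" → 10 new (x, o, f, d, d, f, d, f, j, o)
  "xofddfdfdf" → prefix "xofddfdf" already present; 2 new (d, f)
  "xofddfdj" → prefix "xofddfd" already present; 1 new (j)
  "xofddfo" → prefix "xofddf" already present; 1 new (o)
  "xofddff" → prefix "xofddf" already present; 1 new (f)
  "xofxjxxjod" → prefix "xof" already present; 7 new (x, j, x, x, j, o, d)
  "xofdddfdjx" → prefix "xofdd" already present; 5 new (d, f, d, j, x)
  "xofxjxxdod" → prefix "xofxjxx" already present; 3 new (d, o, d)
  "xofddfddf" → prefix "xofddfd" already present; 2 new (d, f)
  "xofddjojd" → prefix "xofdd" already present; 4 new (j, o, j, d)
  "xofddfddo" → prefix "xofddfdd" already present; 1 new (o)
  "xofdddf" → prefix "xofdddf" already present; 0 new (none)
  "ddxodd" → 6 new (d, d, x, o, d, d)
Total nodes = 10 + 2 + 1 + 1 + 1 + 7 + 5 + 3 + 2 + 4 + 1 + 0 + 6 = 43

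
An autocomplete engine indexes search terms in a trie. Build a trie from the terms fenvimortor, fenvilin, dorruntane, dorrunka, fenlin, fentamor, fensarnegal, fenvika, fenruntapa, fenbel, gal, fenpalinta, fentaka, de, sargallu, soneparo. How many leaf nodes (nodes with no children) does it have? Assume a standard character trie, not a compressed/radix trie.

A leaf is a node with no children — equivalently, the end of a word that is not a proper prefix of any other stored word.
Those words: "de", "dorrunka", "dorruntane", "fenbel", "fenlin", "fenpalinta", "fenruntapa", "fensarnegal", "fentaka", "fentamor", "fenvika", "fenvilin", "fenvimortor", "gal", "sargallu", "soneparo"
Leaf count: 16

16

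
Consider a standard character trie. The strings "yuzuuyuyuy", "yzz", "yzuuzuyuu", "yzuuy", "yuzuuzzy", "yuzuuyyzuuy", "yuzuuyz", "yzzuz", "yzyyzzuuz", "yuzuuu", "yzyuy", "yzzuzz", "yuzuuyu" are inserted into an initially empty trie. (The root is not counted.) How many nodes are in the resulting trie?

42

Count nodes per top-level branch (shared prefixes stored once):
  'y'-branch (yuzuuu, yuzuuyu, yuzuuyuyuy, yuzuuyyzuuy, yuzuuyz, yuzuuzzy, yzuuy, yzuuzuyuu, yzyuy, yzyyzzuuz, yzz, yzzuz, yzzuzz): 42 nodes
Sum: 42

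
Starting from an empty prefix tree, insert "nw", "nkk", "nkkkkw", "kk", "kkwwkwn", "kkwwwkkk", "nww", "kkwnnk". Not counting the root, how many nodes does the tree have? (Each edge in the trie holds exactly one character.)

Trace insertions, counting only characters that open a new branch:
  "nw" → 2 new (n, w)
  "nkk" → prefix "n" already present; 2 new (k, k)
  "nkkkkw" → prefix "nkk" already present; 3 new (k, k, w)
  "kk" → 2 new (k, k)
  "kkwwkwn" → prefix "kk" already present; 5 new (w, w, k, w, n)
  "kkwwwkkk" → prefix "kkww" already present; 4 new (w, k, k, k)
  "nww" → prefix "nw" already present; 1 new (w)
  "kkwnnk" → prefix "kkw" already present; 3 new (n, n, k)
Total nodes = 2 + 2 + 3 + 2 + 5 + 4 + 1 + 3 = 22

22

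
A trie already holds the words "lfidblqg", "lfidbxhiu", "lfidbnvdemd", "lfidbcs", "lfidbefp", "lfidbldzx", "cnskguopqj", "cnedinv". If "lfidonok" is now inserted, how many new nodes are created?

4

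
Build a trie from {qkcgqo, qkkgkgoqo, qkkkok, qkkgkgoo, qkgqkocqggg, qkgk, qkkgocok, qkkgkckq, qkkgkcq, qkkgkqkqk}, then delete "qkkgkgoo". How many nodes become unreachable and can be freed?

1

Walk "qkkgkgoo" from the leaf back toward the root, removing each node that no remaining word uses.
The suffix "o" (1 node) is used only by "qkkgkgoo"; the node for "qkkgkgo" still has the child "q", so pruning stops there.
Nodes removed: 1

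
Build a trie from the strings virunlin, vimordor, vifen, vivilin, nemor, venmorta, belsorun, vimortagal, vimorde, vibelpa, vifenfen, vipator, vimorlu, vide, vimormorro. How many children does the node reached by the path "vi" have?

Walk "vi" from the root, arriving at one node.
Distinct next characters after "vi": b, d, f, m, p, r, v.
That node has 7 child edges.

7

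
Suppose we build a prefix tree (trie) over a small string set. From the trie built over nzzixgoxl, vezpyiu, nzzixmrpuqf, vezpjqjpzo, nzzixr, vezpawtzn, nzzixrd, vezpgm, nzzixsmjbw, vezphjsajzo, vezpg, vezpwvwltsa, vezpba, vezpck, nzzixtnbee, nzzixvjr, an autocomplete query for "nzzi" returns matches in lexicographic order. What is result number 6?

Filter for "nzzi…" and sort: "nzzixgoxl", "nzzixmrpuqf", "nzzixr", "nzzixrd", "nzzixsmjbw", "nzzixtnbee", "nzzixvjr"
The 6th is nzzixtnbee.

nzzixtnbee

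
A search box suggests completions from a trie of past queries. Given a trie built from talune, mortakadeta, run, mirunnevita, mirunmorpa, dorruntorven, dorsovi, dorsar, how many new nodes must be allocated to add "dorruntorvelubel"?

The longest prefix of "dorruntorvelubel" already in the trie is "dorruntorve" (length 11).
So 16 − 11 = 5 new nodes.

5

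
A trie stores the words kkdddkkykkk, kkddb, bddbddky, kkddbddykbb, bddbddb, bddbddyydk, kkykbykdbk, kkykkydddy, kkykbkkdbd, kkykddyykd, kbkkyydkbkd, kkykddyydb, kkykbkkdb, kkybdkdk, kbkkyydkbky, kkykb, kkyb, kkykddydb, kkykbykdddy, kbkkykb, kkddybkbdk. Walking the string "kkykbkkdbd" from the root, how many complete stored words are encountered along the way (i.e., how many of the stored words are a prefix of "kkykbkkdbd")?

3

Walk "kkykbkkdbd" from the root; an end-of-word marker is hit whenever a stored word is a prefix of "kkykbkkdbd".
Prefixes of the query that are stored words: "kkykb", "kkykbkkdb", "kkykbkkdbd"
Count: 3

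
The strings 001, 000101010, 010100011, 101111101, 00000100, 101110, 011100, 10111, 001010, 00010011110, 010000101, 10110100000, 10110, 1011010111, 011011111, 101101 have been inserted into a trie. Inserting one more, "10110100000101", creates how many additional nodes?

Walking "10110100000101" from the root, the first 11 characters ("10110100000") follow existing edges; "1" is the first miss.
So 14 − 11 = 3 new nodes.

3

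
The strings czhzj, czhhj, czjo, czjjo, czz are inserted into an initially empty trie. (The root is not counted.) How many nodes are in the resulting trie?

Insert word by word; a character creates a node only if that edge doesn't already exist:
  "czhzj" → 5 new (c, z, h, z, j)
  "czhhj" → prefix "czh" already present; 2 new (h, j)
  "czjo" → prefix "cz" already present; 2 new (j, o)
  "czjjo" → prefix "czj" already present; 2 new (j, o)
  "czz" → prefix "cz" already present; 1 new (z)
Total nodes = 5 + 2 + 2 + 2 + 1 = 12

12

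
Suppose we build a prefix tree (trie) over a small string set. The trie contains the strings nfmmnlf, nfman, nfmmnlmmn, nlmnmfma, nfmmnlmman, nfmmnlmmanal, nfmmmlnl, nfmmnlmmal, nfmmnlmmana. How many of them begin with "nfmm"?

Traverse to the node for "nfmm", then collect every word in that subtree.
Matches: "nfmmmlnl", "nfmmnlf", "nfmmnlmmal", "nfmmnlmman", "nfmmnlmmana", "nfmmnlmmanal", "nfmmnlmmn"
Count: 7

7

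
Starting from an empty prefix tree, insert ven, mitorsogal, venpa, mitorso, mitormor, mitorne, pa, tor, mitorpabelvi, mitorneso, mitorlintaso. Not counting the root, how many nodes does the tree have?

Count nodes per top-level branch (shared prefixes stored once):
  'm'-branch (mitorlintaso, mitormor, mitorne, mitorneso, mitorpabelvi, mitorso, mitorsogal): 31 nodes
  'p'-branch (pa): 2 nodes
  't'-branch (tor): 3 nodes
  'v'-branch (ven, venpa): 5 nodes
Sum: 41

41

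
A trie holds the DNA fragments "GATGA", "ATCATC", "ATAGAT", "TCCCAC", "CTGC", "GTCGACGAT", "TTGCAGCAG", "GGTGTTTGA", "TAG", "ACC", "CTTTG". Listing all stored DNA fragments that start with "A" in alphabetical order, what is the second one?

ATAGAT

DFS of the "A" subtree visits, in order: "ACC", "ATAGAT", "ATCATC"
Position 2: ATAGAT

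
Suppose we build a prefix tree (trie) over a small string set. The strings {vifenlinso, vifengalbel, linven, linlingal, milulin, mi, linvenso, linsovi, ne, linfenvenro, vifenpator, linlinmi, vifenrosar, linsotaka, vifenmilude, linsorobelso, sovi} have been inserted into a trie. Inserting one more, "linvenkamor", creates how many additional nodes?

5

The longest prefix of "linvenkamor" already in the trie is "linven" (length 6).
Each of the 5 remaining characters creates one node.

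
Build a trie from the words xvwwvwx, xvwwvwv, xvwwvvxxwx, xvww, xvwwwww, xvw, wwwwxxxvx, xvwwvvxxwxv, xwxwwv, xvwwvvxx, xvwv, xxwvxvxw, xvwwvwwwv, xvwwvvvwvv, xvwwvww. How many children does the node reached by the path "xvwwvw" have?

The children of the "xvwwvw" node are the distinct next characters among strings starting with "xvwwvw".
Distinct next characters after "xvwwvw": v, w, x.
That node has 3 child edges.

3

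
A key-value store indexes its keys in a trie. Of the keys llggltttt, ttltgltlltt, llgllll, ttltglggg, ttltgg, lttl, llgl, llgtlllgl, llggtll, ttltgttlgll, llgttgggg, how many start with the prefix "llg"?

6

Traverse to the node for "llg", then collect every word in that subtree.
Words under "llg": llggltttt, llggtll, llgl, llgllll, llgtlllgl, llgttgggg
Count: 6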